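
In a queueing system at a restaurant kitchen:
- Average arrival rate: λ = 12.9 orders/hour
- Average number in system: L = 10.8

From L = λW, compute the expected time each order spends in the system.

Little's Law: L = λW, so W = L/λ
W = 10.8/12.9 = 0.8372 hours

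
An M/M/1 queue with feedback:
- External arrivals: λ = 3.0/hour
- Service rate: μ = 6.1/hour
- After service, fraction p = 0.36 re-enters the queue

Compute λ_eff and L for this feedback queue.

Effective arrival rate: λ_eff = λ/(1-p) = 3.0/(1-0.36) = 3.0/0.64 = 4.6875
ρ = λ_eff/μ = 4.6875/6.1 = 0.768443
L = ρ/(1-ρ) = 0.768443/(1-0.768443) = 3.3186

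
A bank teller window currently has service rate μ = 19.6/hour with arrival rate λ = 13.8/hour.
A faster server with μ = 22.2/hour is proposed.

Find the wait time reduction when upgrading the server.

System 1: ρ₁ = 13.8/19.6 = 0.7041, W₁ = 1/(19.6-13.8) = 0.17241
System 2: ρ₂ = 13.8/22.2 = 0.6216, W₂ = 1/(22.2-13.8) = 0.11905
Improvement: (W₁-W₂)/W₁ = (0.17241-0.11905)/0.17241 = 30.95%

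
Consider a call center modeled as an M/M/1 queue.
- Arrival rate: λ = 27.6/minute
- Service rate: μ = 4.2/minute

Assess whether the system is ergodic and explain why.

Stability requires ρ = λ/(cμ) < 1
ρ = 27.6/(1 × 4.2) = 27.6/4.20 = 6.5714
Since 6.5714 ≥ 1, the system is UNSTABLE.
Queue grows without bound. Need μ > λ = 27.6.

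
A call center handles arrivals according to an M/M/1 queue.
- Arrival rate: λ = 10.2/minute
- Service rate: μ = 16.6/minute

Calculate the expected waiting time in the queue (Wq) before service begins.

First, compute utilization: ρ = λ/μ = 10.2/16.6 = 0.6145
For M/M/1: Wq = λ/(μ(μ-λ))
Wq = 10.2/(16.6 × (16.6-10.2))
Wq = 10.2/(16.6 × 6.40)
Wq = 0.09601 minutes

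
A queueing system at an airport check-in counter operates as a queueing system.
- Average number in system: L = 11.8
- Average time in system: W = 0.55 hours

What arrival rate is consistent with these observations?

Little's Law: L = λW, so λ = L/W
λ = 11.8/0.55 = 21.4545 passengers/hour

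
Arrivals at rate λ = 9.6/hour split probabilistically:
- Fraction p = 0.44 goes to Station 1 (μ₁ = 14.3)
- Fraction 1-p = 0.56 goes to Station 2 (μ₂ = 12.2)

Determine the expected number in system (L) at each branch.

Effective rates: λ₁ = 9.6×0.44 = 4.224, λ₂ = 9.6×0.56 = 5.376
Station 1: ρ₁ = 4.224/14.3 = 0.2954, L₁ = ρ₁/(1-ρ₁) = 0.2954/(1-0.2954) = 0.4192
Station 2: ρ₂ = 5.376/12.2 = 0.44066, L₂ = ρ₂/(1-ρ₂) = 0.44066/(1-0.44066) = 0.7878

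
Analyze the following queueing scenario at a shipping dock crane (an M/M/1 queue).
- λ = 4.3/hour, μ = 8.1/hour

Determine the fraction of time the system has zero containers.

ρ = λ/μ = 4.3/8.1 = 0.5309
P(0) = 1 - ρ = 1 - 0.5309 = 0.4691
The server is idle 46.91% of the time.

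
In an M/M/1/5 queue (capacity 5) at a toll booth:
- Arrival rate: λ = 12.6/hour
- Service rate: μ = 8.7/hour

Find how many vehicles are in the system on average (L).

ρ = λ/μ = 12.6/8.7 = 1.448276
P₀ = (1-ρ)/(1-ρ^(K+1)) = (1-1.448276)/(1-1.448276^6) = -0.4483/-8.2280 = 0.05448
P_K = P₀×ρ^K = 0.05448 × 1.448276^5 = 0.05448 × 6.3717 = 0.3471
L = ρ[1 - (K+1)ρ^K + Kρ^(K+1)] / [(1-ρ)(1-ρ^(K+1))]
L = 1.448276 × (1 - 6×6.37172 + 5×9.22801) / ((1 - 1.448276) × (1 - 9.22801)) = 3.4984 vehicles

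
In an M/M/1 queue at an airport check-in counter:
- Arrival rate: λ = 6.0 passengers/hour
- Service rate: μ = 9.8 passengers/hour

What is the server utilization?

Server utilization: ρ = λ/μ
ρ = 6.0/9.8 = 0.6122
The server is busy 61.22% of the time.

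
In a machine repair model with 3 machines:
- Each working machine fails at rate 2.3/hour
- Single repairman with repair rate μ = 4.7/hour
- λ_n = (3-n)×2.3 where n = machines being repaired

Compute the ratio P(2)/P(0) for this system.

P(2)/P(0) = ∏_{i=0}^{2-1} λ_i/μ_{i+1}
= (3-0)×2.3/4.7 × (3-1)×2.3/4.7
= 1.4368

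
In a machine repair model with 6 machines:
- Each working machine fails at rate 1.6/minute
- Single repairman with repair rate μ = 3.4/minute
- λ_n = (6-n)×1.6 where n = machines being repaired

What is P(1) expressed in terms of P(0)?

P(1)/P(0) = ∏_{i=0}^{1-1} λ_i/μ_{i+1}
= (6-0)×1.6/3.4
= 2.8235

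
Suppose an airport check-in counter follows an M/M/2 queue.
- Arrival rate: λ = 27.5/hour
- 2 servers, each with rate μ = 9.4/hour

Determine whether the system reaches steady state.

Stability requires ρ = λ/(cμ) < 1
ρ = 27.5/(2 × 9.4) = 27.5/18.80 = 1.4628
Since 1.4628 ≥ 1, the system is UNSTABLE.
Need c > λ/μ = 27.5/9.4 = 2.93.
Minimum servers needed: c = 3.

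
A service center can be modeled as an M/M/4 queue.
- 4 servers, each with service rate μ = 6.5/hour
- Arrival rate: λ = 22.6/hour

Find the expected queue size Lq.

Traffic intensity: ρ = λ/(cμ) = 22.6/(4×6.5) = 0.8692
Since ρ = 0.8692 < 1, system is stable.
Offered load a = λ/μ = cρ = 22.6/6.5 = 3.4769
P₀ = [ Σₙ₌₀^3 aⁿ/n! + a^4/(4!(1-ρ)) ]⁻¹
Σ = a^0/0! + a^1/1! + a^2/2! + a^3/3! = 1.0000 + 3.4769 + 6.0445 + 7.0054 = 17.5268
a^4/(4!(1-ρ)) = 146.1438/(24 × 0.1307692) = 46.5654
P₀ = 1/(17.5268 + 46.5654) = 0.01560
Lq = P₀·a^4·ρ / (4!(1-ρ)²) = 0.0156025 × 146.1438 × 0.869231 / (24 × 0.0171006) = 4.8293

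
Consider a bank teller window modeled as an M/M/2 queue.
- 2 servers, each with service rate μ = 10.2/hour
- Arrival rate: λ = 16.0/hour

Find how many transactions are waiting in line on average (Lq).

Traffic intensity: ρ = λ/(cμ) = 16.0/(2×10.2) = 0.7843
Since ρ = 0.7843 < 1, system is stable.
Offered load a = λ/μ = cρ = 16.0/10.2 = 1.5686
P₀ = [ Σₙ₌₀^1 aⁿ/n! + a^2/(2!(1-ρ)) ]⁻¹
Σ = a^0/0! + a^1/1! = 1.0000 + 1.5686 = 2.5686
a^2/(2!(1-ρ)) = 2.46059/(2 × 0.215686) = 5.7041
P₀ = 1/(2.5686 + 5.7041) = 0.1209
Lq = P₀·a^2·ρ / (2!(1-ρ)²) = 0.12088 × 2.4606 × 0.78431 / (2 × 0.046521) = 2.5073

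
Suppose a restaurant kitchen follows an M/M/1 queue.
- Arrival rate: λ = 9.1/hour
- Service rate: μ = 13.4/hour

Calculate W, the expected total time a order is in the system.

First, compute utilization: ρ = λ/μ = 9.1/13.4 = 0.6791
For M/M/1: W = 1/(μ-λ)
W = 1/(13.4-9.1) = 1/4.30
W = 0.2326 hours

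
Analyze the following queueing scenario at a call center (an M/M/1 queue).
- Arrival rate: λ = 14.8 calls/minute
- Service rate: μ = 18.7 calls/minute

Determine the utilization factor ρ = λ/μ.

Server utilization: ρ = λ/μ
ρ = 14.8/18.7 = 0.7914
The server is busy 79.14% of the time.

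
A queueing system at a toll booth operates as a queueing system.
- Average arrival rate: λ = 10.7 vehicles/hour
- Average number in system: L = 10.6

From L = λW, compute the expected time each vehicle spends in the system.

Little's Law: L = λW, so W = L/λ
W = 10.6/10.7 = 0.9907 hours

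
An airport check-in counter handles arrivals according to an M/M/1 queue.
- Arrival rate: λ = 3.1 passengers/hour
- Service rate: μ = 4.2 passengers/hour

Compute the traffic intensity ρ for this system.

Server utilization: ρ = λ/μ
ρ = 3.1/4.2 = 0.7381
The server is busy 73.81% of the time.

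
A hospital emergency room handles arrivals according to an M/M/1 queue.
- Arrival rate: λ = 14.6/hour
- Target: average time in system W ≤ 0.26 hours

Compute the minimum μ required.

For M/M/1: W = 1/(μ-λ)
Need W ≤ 0.26, so 1/(μ-λ) ≤ 0.26
μ - λ ≥ 1/0.26 = 3.8462
μ ≥ 14.6 + 3.8462 = 18.4462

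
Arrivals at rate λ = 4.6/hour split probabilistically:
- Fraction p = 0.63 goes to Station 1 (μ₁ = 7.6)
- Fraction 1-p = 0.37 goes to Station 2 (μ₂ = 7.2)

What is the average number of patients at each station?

Effective rates: λ₁ = 4.6×0.63 = 2.898, λ₂ = 4.6×0.37 = 1.702
Station 1: ρ₁ = 2.898/7.6 = 0.3813, L₁ = ρ₁/(1-ρ₁) = 0.3813/(1-0.3813) = 0.6163
Station 2: ρ₂ = 1.702/7.2 = 0.2364, L₂ = ρ₂/(1-ρ₂) = 0.2364/(1-0.2364) = 0.3096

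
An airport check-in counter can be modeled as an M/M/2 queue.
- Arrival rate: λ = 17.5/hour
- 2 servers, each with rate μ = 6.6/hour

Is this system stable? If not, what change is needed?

Stability requires ρ = λ/(cμ) < 1
ρ = 17.5/(2 × 6.6) = 17.5/13.20 = 1.3258
Since 1.3258 ≥ 1, the system is UNSTABLE.
Need c > λ/μ = 17.5/6.6 = 2.65.
Minimum servers needed: c = 3.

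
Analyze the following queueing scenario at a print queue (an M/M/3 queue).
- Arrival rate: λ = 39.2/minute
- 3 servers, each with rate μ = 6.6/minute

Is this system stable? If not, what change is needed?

Stability requires ρ = λ/(cμ) < 1
ρ = 39.2/(3 × 6.6) = 39.2/19.80 = 1.9798
Since 1.9798 ≥ 1, the system is UNSTABLE.
Need c > λ/μ = 39.2/6.6 = 5.94.
Minimum servers needed: c = 6.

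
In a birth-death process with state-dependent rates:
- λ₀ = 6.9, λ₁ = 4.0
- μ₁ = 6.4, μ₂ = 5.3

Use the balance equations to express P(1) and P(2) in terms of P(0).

Balance equations:
State 0: λ₀P₀ = μ₁P₁ → P₁ = (λ₀/μ₁)P₀ = (6.9/6.4)P₀ = 1.0781P₀
State 1: P₂ = (λ₀λ₁)/(μ₁μ₂)P₀ = (6.9×4.0)/(6.4×5.3)P₀ = 0.8137P₀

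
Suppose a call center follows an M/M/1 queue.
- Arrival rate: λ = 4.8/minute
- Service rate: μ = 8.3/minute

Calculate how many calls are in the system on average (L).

ρ = λ/μ = 4.8/8.3 = 0.5783
For M/M/1: L = λ/(μ-λ)
L = 4.8/(8.3-4.8) = 4.8/3.50
L = 1.3714 calls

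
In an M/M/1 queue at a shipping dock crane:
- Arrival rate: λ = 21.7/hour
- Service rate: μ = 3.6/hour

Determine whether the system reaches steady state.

Stability requires ρ = λ/(cμ) < 1
ρ = 21.7/(1 × 3.6) = 21.7/3.60 = 6.0278
Since 6.0278 ≥ 1, the system is UNSTABLE.
Queue grows without bound. Need μ > λ = 21.7.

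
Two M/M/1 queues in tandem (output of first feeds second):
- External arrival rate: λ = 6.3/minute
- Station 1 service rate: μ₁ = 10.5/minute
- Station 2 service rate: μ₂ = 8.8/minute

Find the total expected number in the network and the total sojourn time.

By Jackson's theorem, each station behaves as independent M/M/1.
Station 1: ρ₁ = 6.3/10.5 = 0.6000, L₁ = ρ₁/(1-ρ₁) = λ/(μ₁-λ) = 6.3/4.20 = 1.5000
Station 2: ρ₂ = 6.3/8.8 = 0.7159, L₂ = ρ₂/(1-ρ₂) = λ/(μ₂-λ) = 6.3/2.50 = 2.5200
Total: L = L₁ + L₂ = 1.5000 + 2.5200 = 4.0200
W = L/λ = 4.0200/6.3 = 0.6381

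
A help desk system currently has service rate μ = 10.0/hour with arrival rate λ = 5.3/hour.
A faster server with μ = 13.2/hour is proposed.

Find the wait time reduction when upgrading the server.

System 1: ρ₁ = 5.3/10.0 = 0.5300, W₁ = 1/(10.0-5.3) = 0.2128
System 2: ρ₂ = 5.3/13.2 = 0.4015, W₂ = 1/(13.2-5.3) = 0.1266
Improvement: (W₁-W₂)/W₁ = (0.2128-0.1266)/0.2128 = 40.51%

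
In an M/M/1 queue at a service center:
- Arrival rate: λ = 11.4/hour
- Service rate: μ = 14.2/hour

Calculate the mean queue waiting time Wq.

First, compute utilization: ρ = λ/μ = 11.4/14.2 = 0.8028
For M/M/1: Wq = λ/(μ(μ-λ))
Wq = 11.4/(14.2 × (14.2-11.4))
Wq = 11.4/(14.2 × 2.80)
Wq = 0.2867 hours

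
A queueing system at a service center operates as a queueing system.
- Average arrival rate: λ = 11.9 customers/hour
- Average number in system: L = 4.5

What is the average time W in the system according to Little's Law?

Little's Law: L = λW, so W = L/λ
W = 4.5/11.9 = 0.3782 hours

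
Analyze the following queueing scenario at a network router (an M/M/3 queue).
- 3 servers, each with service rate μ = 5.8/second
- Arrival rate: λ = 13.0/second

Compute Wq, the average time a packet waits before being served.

Traffic intensity: ρ = λ/(cμ) = 13.0/(3×5.8) = 0.7471
Since ρ = 0.7471 < 1, system is stable.
Offered load a = λ/μ = cρ = 13.0/5.8 = 2.2414
P₀ = [ Σₙ₌₀^2 aⁿ/n! + a^3/(3!(1-ρ)) ]⁻¹
Σ = a^0/0! + a^1/1! + a^2/2! = 1.0000 + 2.2414 + 2.5119 = 5.7533
a^3/(3!(1-ρ)) = 11.2602/(6 × 0.252874) = 7.4215
P₀ = 1/(5.7533 + 7.4215) = 0.07590
Lq = P₀·a^3·ρ / (3!(1-ρ)²) = 0.075903 × 11.2602 × 0.74713 / (6 × 0.063945) = 1.6643
Wq = Lq/λ = 1.6643/13.0 = 0.1280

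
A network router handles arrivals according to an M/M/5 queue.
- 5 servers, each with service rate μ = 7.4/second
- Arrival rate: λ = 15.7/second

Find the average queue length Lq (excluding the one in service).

Traffic intensity: ρ = λ/(cμ) = 15.7/(5×7.4) = 0.4243
Since ρ = 0.4243 < 1, system is stable.
Offered load a = λ/μ = cρ = 15.7/7.4 = 2.1216
P₀ = [ Σₙ₌₀^4 aⁿ/n! + a^5/(5!(1-ρ)) ]⁻¹
Σ = a^0/0! + a^1/1! + a^2/2! + a^3/3! + a^4/4! = 1.00000 + 2.12162 + 2.25064 + 1.59167 + 0.844229 = 7.8082
a^5/(5!(1-ρ)) = 42.9873/(120 × 0.57568) = 0.6223
P₀ = 1/(7.8082 + 0.6223) = 0.1186
Lq = P₀·a^5·ρ / (5!(1-ρ)²) = 0.11862 × 42.9873 × 0.42432 / (120 × 0.33140) = 0.05441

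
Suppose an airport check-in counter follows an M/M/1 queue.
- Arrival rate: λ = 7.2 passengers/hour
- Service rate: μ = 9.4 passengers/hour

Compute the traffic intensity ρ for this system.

Server utilization: ρ = λ/μ
ρ = 7.2/9.4 = 0.7660
The server is busy 76.60% of the time.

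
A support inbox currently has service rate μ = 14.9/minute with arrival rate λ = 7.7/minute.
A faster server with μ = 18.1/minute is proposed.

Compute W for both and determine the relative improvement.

System 1: ρ₁ = 7.7/14.9 = 0.5168, W₁ = 1/(14.9-7.7) = 0.13889
System 2: ρ₂ = 7.7/18.1 = 0.4254, W₂ = 1/(18.1-7.7) = 0.096154
Improvement: (W₁-W₂)/W₁ = (0.13889-0.096154)/0.13889 = 30.77%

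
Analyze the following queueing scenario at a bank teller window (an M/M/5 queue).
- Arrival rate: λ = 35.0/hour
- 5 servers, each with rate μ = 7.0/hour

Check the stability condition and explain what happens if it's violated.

Stability requires ρ = λ/(cμ) < 1
ρ = 35.0/(5 × 7.0) = 35.0/35.00 = 1.0000
Since 1.0000 ≥ 1, the system is UNSTABLE.
Need c > λ/μ = 35.0/7.0 = 5.00.
Minimum servers needed: c = 6.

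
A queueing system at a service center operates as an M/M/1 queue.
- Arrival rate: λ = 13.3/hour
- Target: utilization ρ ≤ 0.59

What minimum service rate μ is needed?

ρ = λ/μ, so μ = λ/ρ
μ ≥ 13.3/0.59 = 22.5424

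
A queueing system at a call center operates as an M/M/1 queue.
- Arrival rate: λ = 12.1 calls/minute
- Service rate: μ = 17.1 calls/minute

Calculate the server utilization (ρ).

Server utilization: ρ = λ/μ
ρ = 12.1/17.1 = 0.7076
The server is busy 70.76% of the time.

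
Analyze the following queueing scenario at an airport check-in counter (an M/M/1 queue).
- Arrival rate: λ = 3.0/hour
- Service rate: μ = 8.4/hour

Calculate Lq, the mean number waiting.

ρ = λ/μ = 3.0/8.4 = 0.3571
For M/M/1: Lq = λ²/(μ(μ-λ))
Lq = 9.00/(8.4 × 5.40)
Lq = 0.1984 passengers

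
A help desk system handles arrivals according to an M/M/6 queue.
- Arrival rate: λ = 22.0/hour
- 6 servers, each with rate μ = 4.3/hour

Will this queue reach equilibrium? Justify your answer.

Stability requires ρ = λ/(cμ) < 1
ρ = 22.0/(6 × 4.3) = 22.0/25.80 = 0.8527
Since 0.8527 < 1, the system is STABLE.
The servers are busy 85.27% of the time.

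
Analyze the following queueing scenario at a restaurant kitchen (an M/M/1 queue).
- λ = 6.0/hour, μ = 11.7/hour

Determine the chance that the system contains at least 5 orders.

ρ = λ/μ = 6.0/11.7 = 0.51282
P(N ≥ n) = ρⁿ
P(N ≥ 5) = 0.51282^5
P(N ≥ 5) = 0.03547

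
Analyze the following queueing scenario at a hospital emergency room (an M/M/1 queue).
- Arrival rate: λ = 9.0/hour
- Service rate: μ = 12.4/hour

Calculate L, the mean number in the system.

ρ = λ/μ = 9.0/12.4 = 0.7258
For M/M/1: L = λ/(μ-λ)
L = 9.0/(12.4-9.0) = 9.0/3.40
L = 2.6471 patients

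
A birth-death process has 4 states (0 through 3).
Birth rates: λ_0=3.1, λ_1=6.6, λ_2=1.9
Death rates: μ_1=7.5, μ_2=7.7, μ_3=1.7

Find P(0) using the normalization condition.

Ratios P(n)/P(0) = (λ₀···λₙ₋₁)/(μ₁···μₙ):
P(1)/P(0) = (3.1)/(7.5) = 0.4133
P(2)/P(0) = (3.1×6.6)/(7.5×7.7) = 0.3543
P(3)/P(0) = (3.1×6.6×1.9)/(7.5×7.7×1.7) = 0.3960

Normalization: ∑ P(n) = 1
P(0) × (1.0000 + 0.4133 + 0.3543 + 0.3960) = 1
P(0) × 2.1636 = 1
P(0) = 1/2.1636 = 0.4622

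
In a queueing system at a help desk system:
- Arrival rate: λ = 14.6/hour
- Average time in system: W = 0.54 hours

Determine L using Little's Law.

Little's Law: L = λW
L = 14.6 × 0.54 = 7.8840 tickets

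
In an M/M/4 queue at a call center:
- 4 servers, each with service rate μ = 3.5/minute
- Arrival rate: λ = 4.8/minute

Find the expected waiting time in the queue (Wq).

Traffic intensity: ρ = λ/(cμ) = 4.8/(4×3.5) = 0.3429
Since ρ = 0.3429 < 1, system is stable.
Offered load a = λ/μ = cρ = 4.8/3.5 = 1.3714
P₀ = [ Σₙ₌₀^3 aⁿ/n! + a^4/(4!(1-ρ)) ]⁻¹
Σ = a^0/0! + a^1/1! + a^2/2! + a^3/3! = 1.0000 + 1.3714 + 0.9404 + 0.4299 = 3.7417
a^4/(4!(1-ρ)) = 3.5375/(24 × 0.6571) = 0.2243
P₀ = 1/(3.7417 + 0.2243) = 0.2521
Lq = P₀·a^4·ρ / (4!(1-ρ)²) = 0.2521 × 3.5375 × 0.3429 / (24 × 0.4318) = 0.02951
Wq = Lq/λ = 0.029507/4.8 = 0.006147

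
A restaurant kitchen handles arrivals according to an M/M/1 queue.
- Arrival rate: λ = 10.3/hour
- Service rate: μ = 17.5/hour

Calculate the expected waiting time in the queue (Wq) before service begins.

First, compute utilization: ρ = λ/μ = 10.3/17.5 = 0.5886
For M/M/1: Wq = λ/(μ(μ-λ))
Wq = 10.3/(17.5 × (17.5-10.3))
Wq = 10.3/(17.5 × 7.20)
Wq = 0.08175 hours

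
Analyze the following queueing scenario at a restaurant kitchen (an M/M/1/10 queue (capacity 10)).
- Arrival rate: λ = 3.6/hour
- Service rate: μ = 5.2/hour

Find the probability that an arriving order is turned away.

ρ = λ/μ = 3.6/5.2 = 0.69231
P₀ = (1-ρ)/(1-ρ^(K+1)) = (1-0.69231)/(1-0.69231^11) = 0.3077/0.9825 = 0.3132
P_K = P₀×ρ^K = 0.3132 × 0.69231^10 = 0.3132 × 0.02529 = 0.007921
Blocking probability = 0.79%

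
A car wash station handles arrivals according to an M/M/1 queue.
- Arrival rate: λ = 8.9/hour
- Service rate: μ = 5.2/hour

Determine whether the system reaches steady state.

Stability requires ρ = λ/(cμ) < 1
ρ = 8.9/(1 × 5.2) = 8.9/5.20 = 1.7115
Since 1.7115 ≥ 1, the system is UNSTABLE.
Queue grows without bound. Need μ > λ = 8.9.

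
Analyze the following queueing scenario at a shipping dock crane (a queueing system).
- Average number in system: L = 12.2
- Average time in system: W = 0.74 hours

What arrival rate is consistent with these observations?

Little's Law: L = λW, so λ = L/W
λ = 12.2/0.74 = 16.4865 containers/hour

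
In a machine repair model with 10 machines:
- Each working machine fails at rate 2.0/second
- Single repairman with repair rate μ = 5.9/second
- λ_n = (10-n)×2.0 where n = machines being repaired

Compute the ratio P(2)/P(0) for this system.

P(2)/P(0) = ∏_{i=0}^{2-1} λ_i/μ_{i+1}
= (10-0)×2.0/5.9 × (10-1)×2.0/5.9
= 10.3419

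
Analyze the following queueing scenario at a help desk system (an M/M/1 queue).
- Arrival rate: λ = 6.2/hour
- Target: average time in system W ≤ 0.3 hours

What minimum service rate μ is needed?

For M/M/1: W = 1/(μ-λ)
Need W ≤ 0.3, so 1/(μ-λ) ≤ 0.3
μ - λ ≥ 1/0.3 = 3.3333
μ ≥ 6.2 + 3.3333 = 9.5333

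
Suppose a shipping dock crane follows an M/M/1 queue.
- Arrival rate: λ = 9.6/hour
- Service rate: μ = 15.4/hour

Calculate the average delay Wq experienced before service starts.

First, compute utilization: ρ = λ/μ = 9.6/15.4 = 0.6234
For M/M/1: Wq = λ/(μ(μ-λ))
Wq = 9.6/(15.4 × (15.4-9.6))
Wq = 9.6/(15.4 × 5.80)
Wq = 0.1075 hours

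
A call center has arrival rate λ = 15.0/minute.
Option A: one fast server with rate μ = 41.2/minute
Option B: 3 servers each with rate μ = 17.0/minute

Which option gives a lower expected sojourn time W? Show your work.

Option A: single server μ = 41.2 (M/M/1)
  ρ_A = 15.0/41.2 = 0.3641
  W_A = 1/(μ-λ) = 1/(41.2-15.0) = 1/26.20 = 0.03817

Option B: 3 servers μ = 17.0 (M/M/3)
  ρ_B = λ/(cμ) = 15.0/(3×17.0) = 0.2941
  Offered load a = λ/μ = cρ = 15.0/17.0 = 0.8824
  P₀ = [ Σₙ₌₀^2 aⁿ/n! + a^3/(3!(1-ρ)) ]⁻¹
  Σ = a^0/0! + a^1/1! + a^2/2! = 1.0000 + 0.88235 + 0.38927 = 2.2716
  a^3/(3!(1-ρ)) = 0.6870/(6 × 0.7059) = 0.1622
  P₀ = 1/(2.2716 + 0.1622) = 0.4109
  Lq = P₀·a^3·ρ / (3!(1-ρ)²) = 0.4109 × 0.6870 × 0.2941 / (6 × 0.4983) = 0.02777
  Wq_B = Lq/λ = 0.02777/15.0 = 0.001851
  W_B = Wq_B + 1/μ = 0.001851 + 0.05882 = 0.06067

Since W_A = 0.03817 < W_B = 0.06067, Option A (single fast server) has the shorter time in system.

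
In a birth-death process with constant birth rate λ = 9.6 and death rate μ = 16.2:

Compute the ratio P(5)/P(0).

For constant rates: P(n)/P(0) = (λ/μ)^n
P(5)/P(0) = (9.6/16.2)^5 = 0.5926^5 = 0.07308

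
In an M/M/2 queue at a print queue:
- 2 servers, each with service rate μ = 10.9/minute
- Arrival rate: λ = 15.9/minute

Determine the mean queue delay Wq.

Traffic intensity: ρ = λ/(cμ) = 15.9/(2×10.9) = 0.7294
Since ρ = 0.7294 < 1, system is stable.
Offered load a = λ/μ = cρ = 15.9/10.9 = 1.4587
P₀ = [ Σₙ₌₀^1 aⁿ/n! + a^2/(2!(1-ρ)) ]⁻¹
Σ = a^0/0! + a^1/1! = 1.0000 + 1.4587 = 2.4587
a^2/(2!(1-ρ)) = 2.12785/(2 × 0.270642) = 3.9311
P₀ = 1/(2.4587 + 3.9311) = 0.1565
Lq = P₀·a^2·ρ / (2!(1-ρ)²) = 0.1565 × 2.1279 × 0.7294 / (2 × 0.07325) = 1.6580
Wq = Lq/λ = 1.6580/15.9 = 0.1043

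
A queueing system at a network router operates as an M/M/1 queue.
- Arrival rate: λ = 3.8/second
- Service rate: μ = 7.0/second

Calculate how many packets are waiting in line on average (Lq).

ρ = λ/μ = 3.8/7.0 = 0.5429
For M/M/1: Lq = λ²/(μ(μ-λ))
Lq = 14.44/(7.0 × 3.20)
Lq = 0.6446 packets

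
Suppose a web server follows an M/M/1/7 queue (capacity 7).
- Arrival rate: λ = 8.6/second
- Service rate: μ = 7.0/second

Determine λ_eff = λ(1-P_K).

ρ = λ/μ = 8.6/7.0 = 1.22857
P₀ = (1-ρ)/(1-ρ^(K+1)) = (1-1.22857)/(1-1.22857^8) = -0.2286/-4.1904 = 0.05455
P_K = P₀×ρ^K = 0.054546 × 1.22857^7 = 0.054546 × 4.2247 = 0.2304
λ_eff = λ(1-P_K) = 8.6 × (1 - 0.23044) = 8.6 × 0.76956 = 6.6182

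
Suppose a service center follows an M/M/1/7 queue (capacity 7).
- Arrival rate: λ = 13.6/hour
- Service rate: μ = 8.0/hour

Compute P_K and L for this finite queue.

ρ = λ/μ = 13.6/8.0 = 1.7000
P₀ = (1-ρ)/(1-ρ^(K+1)) = (1-1.7000)/(1-1.7000^8) = -0.7000/-68.7576 = 0.01018
P_K = P₀×ρ^K = 0.010181 × 1.7000^7 = 0.010181 × 41.0339 = 0.4178
Blocking probability P_7 = 0.4178 (41.78%)
L = ρ[1 - (K+1)ρ^K + Kρ^(K+1)] / [(1-ρ)(1-ρ^(K+1))]
L = 1.7000 × (1 - 8×41.0339 + 7×69.7576) / ((1 - 1.7000) × (1 - 69.7576)) = 5.6878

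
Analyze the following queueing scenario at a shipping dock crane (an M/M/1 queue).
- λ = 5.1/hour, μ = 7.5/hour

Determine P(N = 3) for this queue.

ρ = λ/μ = 5.1/7.5 = 0.6800
P(n) = (1-ρ)ρⁿ
P(3) = (1-0.6800) × 0.6800^3
P(3) = 0.3200 × 0.3144
P(3) = 0.1006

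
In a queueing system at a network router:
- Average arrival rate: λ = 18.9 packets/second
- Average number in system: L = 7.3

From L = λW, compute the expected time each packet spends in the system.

Little's Law: L = λW, so W = L/λ
W = 7.3/18.9 = 0.3862 seconds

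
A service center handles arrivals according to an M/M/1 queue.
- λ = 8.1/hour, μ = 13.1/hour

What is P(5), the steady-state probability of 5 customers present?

ρ = λ/μ = 8.1/13.1 = 0.61832
P(n) = (1-ρ)ρⁿ
P(5) = (1-0.61832) × 0.61832^5
P(5) = 0.3817 × 0.09038
P(5) = 0.03450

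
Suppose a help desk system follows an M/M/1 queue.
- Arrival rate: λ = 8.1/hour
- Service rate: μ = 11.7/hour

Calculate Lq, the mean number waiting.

ρ = λ/μ = 8.1/11.7 = 0.6923
For M/M/1: Lq = λ²/(μ(μ-λ))
Lq = 65.61/(11.7 × 3.60)
Lq = 1.5577 tickets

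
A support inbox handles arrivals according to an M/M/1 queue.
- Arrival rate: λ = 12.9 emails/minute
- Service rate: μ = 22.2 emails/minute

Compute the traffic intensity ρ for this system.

Server utilization: ρ = λ/μ
ρ = 12.9/22.2 = 0.5811
The server is busy 58.11% of the time.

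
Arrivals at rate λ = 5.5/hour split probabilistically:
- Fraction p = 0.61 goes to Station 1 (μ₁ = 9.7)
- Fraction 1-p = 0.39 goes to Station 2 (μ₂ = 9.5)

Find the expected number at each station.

Effective rates: λ₁ = 5.5×0.61 = 3.355, λ₂ = 5.5×0.39 = 2.145
Station 1: ρ₁ = 3.355/9.7 = 0.3459, L₁ = ρ₁/(1-ρ₁) = 0.3459/(1-0.3459) = 0.5288
Station 2: ρ₂ = 2.145/9.5 = 0.22579, L₂ = ρ₂/(1-ρ₂) = 0.22579/(1-0.22579) = 0.2916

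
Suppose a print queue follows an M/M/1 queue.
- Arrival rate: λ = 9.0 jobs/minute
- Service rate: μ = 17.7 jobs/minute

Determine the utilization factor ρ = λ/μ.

Server utilization: ρ = λ/μ
ρ = 9.0/17.7 = 0.5085
The server is busy 50.85% of the time.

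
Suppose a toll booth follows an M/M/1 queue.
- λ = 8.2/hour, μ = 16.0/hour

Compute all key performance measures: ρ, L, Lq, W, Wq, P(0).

Step 1: ρ = λ/μ = 8.2/16.0 = 0.5125
Step 2: L = λ/(μ-λ) = 8.2/7.80 = 1.0513
Step 3: Lq = λ²/(μ(μ-λ)) = 67.24/(16.0×7.80) = 0.5388
Step 4: W = 1/(μ-λ) = 1/7.80 = 0.12821
Step 5: Wq = λ/(μ(μ-λ)) = 8.2/(16.0×7.80) = 0.06571
Step 6: P(0) = 1-ρ = 0.4875
Verify: L = λW = 8.2×0.12821 = 1.0513 ✔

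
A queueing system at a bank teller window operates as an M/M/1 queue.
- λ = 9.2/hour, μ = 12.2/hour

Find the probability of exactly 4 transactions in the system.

ρ = λ/μ = 9.2/12.2 = 0.7541
P(n) = (1-ρ)ρⁿ
P(4) = (1-0.7541) × 0.7541^4
P(4) = 0.2459 × 0.3234
P(4) = 0.07952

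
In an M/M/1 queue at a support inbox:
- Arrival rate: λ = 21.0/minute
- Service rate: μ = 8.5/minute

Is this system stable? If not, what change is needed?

Stability requires ρ = λ/(cμ) < 1
ρ = 21.0/(1 × 8.5) = 21.0/8.50 = 2.4706
Since 2.4706 ≥ 1, the system is UNSTABLE.
Queue grows without bound. Need μ > λ = 21.0.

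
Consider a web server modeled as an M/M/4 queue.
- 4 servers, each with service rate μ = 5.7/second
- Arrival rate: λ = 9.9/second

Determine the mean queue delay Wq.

Traffic intensity: ρ = λ/(cμ) = 9.9/(4×5.7) = 0.4342
Since ρ = 0.4342 < 1, system is stable.
Offered load a = λ/μ = cρ = 9.9/5.7 = 1.7368
P₀ = [ Σₙ₌₀^3 aⁿ/n! + a^4/(4!(1-ρ)) ]⁻¹
Σ = a^0/0! + a^1/1! + a^2/2! + a^3/3! = 1.00000 + 1.73684 + 1.50831 + 0.873232 = 5.1184
a^4/(4!(1-ρ)) = 9.1000/(24 × 0.56579) = 0.6702
P₀ = 1/(5.1184 + 0.6702) = 0.1728
Lq = P₀·a^4·ρ / (4!(1-ρ)²) = 0.17276 × 9.1000 × 0.43421 / (24 × 0.32012) = 0.08885
Wq = Lq/λ = 0.08885/9.9 = 0.008975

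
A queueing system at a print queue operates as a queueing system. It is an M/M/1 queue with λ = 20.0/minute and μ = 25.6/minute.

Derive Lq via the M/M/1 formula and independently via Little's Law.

Method 1 (direct): Lq = λ²/(μ(μ-λ)) = 400.00/(25.6 × 5.60) = 2.7902

Method 2 (Little's Law):
W = 1/(μ-λ) = 1/5.60 = 0.17857
Wq = W - 1/μ = 0.17857 - 0.039062 = 0.13951
Lq = λWq = 20.0 × 0.13951 = 2.7902 ✔ (matches Method 1)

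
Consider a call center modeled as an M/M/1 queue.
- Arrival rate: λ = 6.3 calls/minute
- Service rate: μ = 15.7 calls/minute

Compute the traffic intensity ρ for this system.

Server utilization: ρ = λ/μ
ρ = 6.3/15.7 = 0.4013
The server is busy 40.13% of the time.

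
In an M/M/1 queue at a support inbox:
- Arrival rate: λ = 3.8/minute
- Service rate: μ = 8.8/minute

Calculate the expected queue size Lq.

ρ = λ/μ = 3.8/8.8 = 0.4318
For M/M/1: Lq = λ²/(μ(μ-λ))
Lq = 14.44/(8.8 × 5.00)
Lq = 0.3282 emails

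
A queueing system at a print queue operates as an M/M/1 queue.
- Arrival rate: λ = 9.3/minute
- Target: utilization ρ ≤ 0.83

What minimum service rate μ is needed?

ρ = λ/μ, so μ = λ/ρ
μ ≥ 9.3/0.83 = 11.2048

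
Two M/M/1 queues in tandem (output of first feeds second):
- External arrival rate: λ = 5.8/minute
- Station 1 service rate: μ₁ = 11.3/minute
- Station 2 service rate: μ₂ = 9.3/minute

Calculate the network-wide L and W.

By Jackson's theorem, each station behaves as independent M/M/1.
Station 1: ρ₁ = 5.8/11.3 = 0.5133, L₁ = ρ₁/(1-ρ₁) = λ/(μ₁-λ) = 5.8/5.50 = 1.05455
Station 2: ρ₂ = 5.8/9.3 = 0.6237, L₂ = ρ₂/(1-ρ₂) = λ/(μ₂-λ) = 5.8/3.50 = 1.65714
Total: L = L₁ + L₂ = 1.05455 + 1.65714 = 2.7117
W = L/λ = 2.7117/5.8 = 0.4675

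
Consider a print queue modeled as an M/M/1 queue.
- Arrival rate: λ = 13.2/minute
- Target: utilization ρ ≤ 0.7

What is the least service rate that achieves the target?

ρ = λ/μ, so μ = λ/ρ
μ ≥ 13.2/0.7 = 18.8571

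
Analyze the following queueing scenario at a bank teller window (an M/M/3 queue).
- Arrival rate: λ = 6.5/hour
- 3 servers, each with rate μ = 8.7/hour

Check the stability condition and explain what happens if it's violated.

Stability requires ρ = λ/(cμ) < 1
ρ = 6.5/(3 × 8.7) = 6.5/26.10 = 0.2490
Since 0.2490 < 1, the system is STABLE.
The servers are busy 24.90% of the time.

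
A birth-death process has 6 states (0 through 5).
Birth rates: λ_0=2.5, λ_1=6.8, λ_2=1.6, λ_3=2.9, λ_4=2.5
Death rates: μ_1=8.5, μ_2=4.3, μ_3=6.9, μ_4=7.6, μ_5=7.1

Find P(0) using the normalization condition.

Ratios P(n)/P(0) = (λ₀···λₙ₋₁)/(μ₁···μₙ):
P(1)/P(0) = (2.5)/(8.5) = 0.2941
P(2)/P(0) = (2.5×6.8)/(8.5×4.3) = 0.4651
P(3)/P(0) = (2.5×6.8×1.6)/(8.5×4.3×6.9) = 0.1079
P(4)/P(0) = (2.5×6.8×1.6×2.9)/(8.5×4.3×6.9×7.6) = 0.04115
P(5)/P(0) = (2.5×6.8×1.6×2.9×2.5)/(8.5×4.3×6.9×7.6×7.1) = 0.01449

Normalization: ∑ P(n) = 1
P(0) × (1.0000 + 0.2941 + 0.4651 + 0.1079 + 0.04115 + 0.01449) = 1
P(0) × 1.9227 = 1
P(0) = 1/1.9227 = 0.5201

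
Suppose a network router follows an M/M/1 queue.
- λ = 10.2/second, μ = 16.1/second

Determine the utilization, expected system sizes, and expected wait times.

Step 1: ρ = λ/μ = 10.2/16.1 = 0.6335
Step 2: L = λ/(μ-λ) = 10.2/5.90 = 1.7288
Step 3: Lq = λ²/(μ(μ-λ)) = 104.04/(16.1×5.90) = 1.0953
Step 4: W = 1/(μ-λ) = 1/5.90 = 0.16949
Step 5: Wq = λ/(μ(μ-λ)) = 10.2/(16.1×5.90) = 0.1074
Step 6: P(0) = 1-ρ = 0.3665
Verify: L = λW = 10.2×0.16949 = 1.7288 ✔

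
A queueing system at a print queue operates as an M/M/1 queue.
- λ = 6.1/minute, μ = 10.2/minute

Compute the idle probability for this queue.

ρ = λ/μ = 6.1/10.2 = 0.5980
P(0) = 1 - ρ = 1 - 0.5980 = 0.4020
The server is idle 40.20% of the time.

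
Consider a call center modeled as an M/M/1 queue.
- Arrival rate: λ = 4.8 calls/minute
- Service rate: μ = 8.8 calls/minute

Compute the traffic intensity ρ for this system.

Server utilization: ρ = λ/μ
ρ = 4.8/8.8 = 0.5455
The server is busy 54.55% of the time.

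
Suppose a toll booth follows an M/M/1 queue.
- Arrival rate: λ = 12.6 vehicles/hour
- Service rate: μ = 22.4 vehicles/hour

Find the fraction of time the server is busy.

Server utilization: ρ = λ/μ
ρ = 12.6/22.4 = 0.5625
The server is busy 56.25% of the time.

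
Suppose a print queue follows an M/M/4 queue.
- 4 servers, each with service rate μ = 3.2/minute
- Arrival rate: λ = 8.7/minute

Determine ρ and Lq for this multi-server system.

Traffic intensity: ρ = λ/(cμ) = 8.7/(4×3.2) = 0.6797
Since ρ = 0.6797 < 1, system is stable.
Offered load a = λ/μ = cρ = 8.7/3.2 = 2.7187
P₀ = [ Σₙ₌₀^3 aⁿ/n! + a^4/(4!(1-ρ)) ]⁻¹
Σ = a^0/0! + a^1/1! + a^2/2! + a^3/3! = 1.00000 + 2.71875 + 3.69580 + 3.34932 = 10.7639
a^4/(4!(1-ρ)) = 54.6358/(24 × 0.320313) = 7.1071
P₀ = 1/(10.7639 + 7.1071) = 0.05596
Lq = P₀·a^4·ρ / (4!(1-ρ)²) = 0.05596 × 54.6358 × 0.6797 / (24 × 0.1026) = 0.8439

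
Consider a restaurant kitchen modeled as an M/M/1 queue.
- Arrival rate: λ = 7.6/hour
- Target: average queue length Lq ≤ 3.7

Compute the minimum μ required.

For M/M/1: Lq = λ²/(μ(μ-λ))
Need Lq ≤ 3.7, i.e. μ(μ-λ) ≥ λ²/3.7
μ² - 7.6μ - 57.76/3.7 ≥ 0  →  μ² - 7.6μ - 15.6108 ≥ 0
Quadratic formula (positive root): μ = [λ + √(λ² + 4×15.6108)]/2
Discriminant: 57.76 + 4×15.6108 = 120.2032, √120.2032 = 10.96372
μ ≥ (7.6 + 10.96372)/2 = 9.2819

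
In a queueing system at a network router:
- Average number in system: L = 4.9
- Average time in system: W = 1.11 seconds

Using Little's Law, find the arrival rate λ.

Little's Law: L = λW, so λ = L/W
λ = 4.9/1.11 = 4.4144 packets/second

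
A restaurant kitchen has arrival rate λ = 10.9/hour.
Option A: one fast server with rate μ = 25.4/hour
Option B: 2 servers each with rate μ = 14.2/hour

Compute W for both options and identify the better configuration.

Option A: single server μ = 25.4 (M/M/1)
  ρ_A = 10.9/25.4 = 0.4291
  W_A = 1/(μ-λ) = 1/(25.4-10.9) = 1/14.50 = 0.06897

Option B: 2 servers μ = 14.2 (M/M/2)
  ρ_B = λ/(cμ) = 10.9/(2×14.2) = 0.3838
  Offered load a = λ/μ = cρ = 10.9/14.2 = 0.7676
  P₀ = [ Σₙ₌₀^1 aⁿ/n! + a^2/(2!(1-ρ)) ]⁻¹
  Σ = a^0/0! + a^1/1! = 1.0000 + 0.7676 = 1.7676
  a^2/(2!(1-ρ)) = 0.5892/(2 × 0.6162) = 0.4781
  P₀ = 1/(1.7676 + 0.4781) = 0.4453
  Lq = P₀·a^2·ρ / (2!(1-ρ)²) = 0.4453 × 0.5892 × 0.3838 / (2 × 0.3797) = 0.1326
  Wq_B = Lq/λ = 0.1326/10.9 = 0.01217
  W_B = Wq_B + 1/μ = 0.01217 + 0.07042 = 0.08259

Since W_A = 0.06897 < W_B = 0.08259, Option A (single fast server) has the shorter time in system.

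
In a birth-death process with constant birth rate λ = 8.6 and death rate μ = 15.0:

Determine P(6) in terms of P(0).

For constant rates: P(n)/P(0) = (λ/μ)^n
P(6)/P(0) = (8.6/15.0)^6 = 0.57333^6 = 0.03552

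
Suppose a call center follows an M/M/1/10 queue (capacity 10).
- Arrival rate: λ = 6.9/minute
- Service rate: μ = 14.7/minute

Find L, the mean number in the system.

ρ = λ/μ = 6.9/14.7 = 0.46939
P₀ = (1-ρ)/(1-ρ^(K+1)) = (1-0.46939)/(1-0.46939^11) = 0.5306/0.9998 = 0.5307
P_K = P₀×ρ^K = 0.53074 × 0.46939^10 = 0.53074 × 0.00051920 = 0.0002756
L = ρ[1 - (K+1)ρ^K + Kρ^(K+1)] / [(1-ρ)(1-ρ^(K+1))]
L = 0.46939 × (1 - 11×0.0005192 + 10×0.0002437) / ((1 - 0.46939) × (1 - 0.0002437)) = 0.8819 calls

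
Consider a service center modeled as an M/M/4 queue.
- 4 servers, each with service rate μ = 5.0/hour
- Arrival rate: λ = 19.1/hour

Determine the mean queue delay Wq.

Traffic intensity: ρ = λ/(cμ) = 19.1/(4×5.0) = 0.9550
Since ρ = 0.9550 < 1, system is stable.
Offered load a = λ/μ = cρ = 19.1/5.0 = 3.8200
P₀ = [ Σₙ₌₀^3 aⁿ/n! + a^4/(4!(1-ρ)) ]⁻¹
Σ = a^0/0! + a^1/1! + a^2/2! + a^3/3! = 1.0000 + 3.8200 + 7.2962 + 9.2905 = 21.4067
a^4/(4!(1-ρ)) = 212.9381/(24 × 0.04500) = 197.1649
P₀ = 1/(21.4067 + 197.1649) = 0.004575
Lq = P₀·a^4·ρ / (4!(1-ρ)²) = 0.00457516 × 212.9381 × 0.955000 / (24 × 0.00202500) = 19.1437
Wq = Lq/λ = 19.1437/19.1 = 1.0023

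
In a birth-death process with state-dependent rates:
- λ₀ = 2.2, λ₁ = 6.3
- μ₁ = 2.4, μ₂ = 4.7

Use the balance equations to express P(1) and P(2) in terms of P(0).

Balance equations:
State 0: λ₀P₀ = μ₁P₁ → P₁ = (λ₀/μ₁)P₀ = (2.2/2.4)P₀ = 0.9167P₀
State 1: P₂ = (λ₀λ₁)/(μ₁μ₂)P₀ = (2.2×6.3)/(2.4×4.7)P₀ = 1.2287P₀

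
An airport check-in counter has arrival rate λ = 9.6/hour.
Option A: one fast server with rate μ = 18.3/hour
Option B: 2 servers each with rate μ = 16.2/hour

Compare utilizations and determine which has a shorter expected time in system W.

Option A: single server μ = 18.3 (M/M/1)
  ρ_A = 9.6/18.3 = 0.5246
  W_A = 1/(μ-λ) = 1/(18.3-9.6) = 1/8.70 = 0.1149

Option B: 2 servers μ = 16.2 (M/M/2)
  ρ_B = λ/(cμ) = 9.6/(2×16.2) = 0.2963
  Offered load a = λ/μ = cρ = 9.6/16.2 = 0.5926
  P₀ = [ Σₙ₌₀^1 aⁿ/n! + a^2/(2!(1-ρ)) ]⁻¹
  Σ = a^0/0! + a^1/1! = 1.0000 + 0.5926 = 1.5926
  a^2/(2!(1-ρ)) = 0.3512/(2 × 0.7037) = 0.2495
  P₀ = 1/(1.5926 + 0.2495) = 0.5429
  Lq = P₀·a^2·ρ / (2!(1-ρ)²) = 0.54286 × 0.35117 × 0.29630 / (2 × 0.49520) = 0.05703
  Wq_B = Lq/λ = 0.05703/9.6 = 0.005941
  W_B = Wq_B + 1/μ = 0.005941 + 0.06173 = 0.06767

Since W_B = 0.06767 < W_A = 0.1149, Option B (multiple servers) has the shorter time in system.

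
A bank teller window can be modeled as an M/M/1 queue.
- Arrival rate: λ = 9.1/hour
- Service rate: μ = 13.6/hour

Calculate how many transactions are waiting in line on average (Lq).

ρ = λ/μ = 9.1/13.6 = 0.6691
For M/M/1: Lq = λ²/(μ(μ-λ))
Lq = 82.81/(13.6 × 4.50)
Lq = 1.3531 transactions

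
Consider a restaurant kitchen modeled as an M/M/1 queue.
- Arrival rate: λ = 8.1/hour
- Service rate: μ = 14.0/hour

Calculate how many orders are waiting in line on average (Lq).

ρ = λ/μ = 8.1/14.0 = 0.5786
For M/M/1: Lq = λ²/(μ(μ-λ))
Lq = 65.61/(14.0 × 5.90)
Lq = 0.7943 orders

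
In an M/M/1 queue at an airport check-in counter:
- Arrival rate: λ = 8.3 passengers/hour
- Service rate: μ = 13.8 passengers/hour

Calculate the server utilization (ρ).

Server utilization: ρ = λ/μ
ρ = 8.3/13.8 = 0.6014
The server is busy 60.14% of the time.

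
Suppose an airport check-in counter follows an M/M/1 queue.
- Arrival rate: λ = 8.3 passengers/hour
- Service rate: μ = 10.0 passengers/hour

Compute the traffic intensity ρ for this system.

Server utilization: ρ = λ/μ
ρ = 8.3/10.0 = 0.8300
The server is busy 83.00% of the time.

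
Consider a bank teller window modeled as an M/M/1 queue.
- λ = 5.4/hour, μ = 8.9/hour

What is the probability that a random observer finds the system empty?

ρ = λ/μ = 5.4/8.9 = 0.6067
P(0) = 1 - ρ = 1 - 0.6067 = 0.3933
The server is idle 39.33% of the time.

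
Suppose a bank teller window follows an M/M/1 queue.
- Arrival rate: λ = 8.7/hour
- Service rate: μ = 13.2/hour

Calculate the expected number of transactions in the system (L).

ρ = λ/μ = 8.7/13.2 = 0.6591
For M/M/1: L = λ/(μ-λ)
L = 8.7/(13.2-8.7) = 8.7/4.50
L = 1.9333 transactions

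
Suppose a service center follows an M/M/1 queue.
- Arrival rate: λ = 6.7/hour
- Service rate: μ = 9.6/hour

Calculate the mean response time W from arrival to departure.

First, compute utilization: ρ = λ/μ = 6.7/9.6 = 0.6979
For M/M/1: W = 1/(μ-λ)
W = 1/(9.6-6.7) = 1/2.90
W = 0.3448 hours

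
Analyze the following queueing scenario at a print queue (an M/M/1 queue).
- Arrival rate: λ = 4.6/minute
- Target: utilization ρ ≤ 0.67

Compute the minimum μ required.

ρ = λ/μ, so μ = λ/ρ
μ ≥ 4.6/0.67 = 6.8657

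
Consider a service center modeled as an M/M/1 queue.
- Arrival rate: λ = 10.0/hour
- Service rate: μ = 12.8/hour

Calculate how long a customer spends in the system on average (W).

First, compute utilization: ρ = λ/μ = 10.0/12.8 = 0.7812
For M/M/1: W = 1/(μ-λ)
W = 1/(12.8-10.0) = 1/2.80
W = 0.3571 hours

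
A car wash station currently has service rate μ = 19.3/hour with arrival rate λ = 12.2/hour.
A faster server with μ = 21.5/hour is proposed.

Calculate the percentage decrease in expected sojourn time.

System 1: ρ₁ = 12.2/19.3 = 0.6321, W₁ = 1/(19.3-12.2) = 0.14085
System 2: ρ₂ = 12.2/21.5 = 0.5674, W₂ = 1/(21.5-12.2) = 0.10753
Improvement: (W₁-W₂)/W₁ = (0.14085-0.10753)/0.14085 = 23.66%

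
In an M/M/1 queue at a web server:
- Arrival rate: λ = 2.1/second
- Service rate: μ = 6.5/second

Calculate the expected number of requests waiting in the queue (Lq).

ρ = λ/μ = 2.1/6.5 = 0.3231
For M/M/1: Lq = λ²/(μ(μ-λ))
Lq = 4.41/(6.5 × 4.40)
Lq = 0.1542 requests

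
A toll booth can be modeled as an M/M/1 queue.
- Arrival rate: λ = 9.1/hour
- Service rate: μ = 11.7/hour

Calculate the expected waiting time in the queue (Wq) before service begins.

First, compute utilization: ρ = λ/μ = 9.1/11.7 = 0.7778
For M/M/1: Wq = λ/(μ(μ-λ))
Wq = 9.1/(11.7 × (11.7-9.1))
Wq = 9.1/(11.7 × 2.60)
Wq = 0.2991 hours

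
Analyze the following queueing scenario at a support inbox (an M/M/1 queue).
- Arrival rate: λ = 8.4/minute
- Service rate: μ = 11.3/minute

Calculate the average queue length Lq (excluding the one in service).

ρ = λ/μ = 8.4/11.3 = 0.7434
For M/M/1: Lq = λ²/(μ(μ-λ))
Lq = 70.56/(11.3 × 2.90)
Lq = 2.1532 emails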